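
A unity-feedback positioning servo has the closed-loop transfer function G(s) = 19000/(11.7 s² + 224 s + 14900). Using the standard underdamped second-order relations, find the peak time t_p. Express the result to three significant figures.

t_p ≈ 0.0914 s

Dividing through by 11.7: denominator becomes s² + 19.15 s + 1274.
So ω_n = √1274 = 35.7 rad/s and ζ = 19.15/(2·35.7) = 0.268.
ω_d = ω_n√(1−ζ²) = 34.4 rad/s. t_p = π/ω_d = 0.0914 s.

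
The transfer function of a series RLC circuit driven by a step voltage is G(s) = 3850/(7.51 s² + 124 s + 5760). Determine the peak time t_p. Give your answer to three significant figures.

t_p ≈ 0.119 s

Dividing through by 7.51: denominator becomes s² + 16.51 s + 767.0.
So ω_n = √767.0 = 27.7 rad/s and ζ = 16.51/(2·27.7) = 0.298.
ω_d = 27.7·√(1 − 0.298²) = 26.4 rad/s. t_p = π/ω_d = 0.119 s.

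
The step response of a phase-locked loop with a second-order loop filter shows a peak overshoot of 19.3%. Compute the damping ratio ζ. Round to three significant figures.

ζ ≈ 0.464

Inverting the overshoot relation: ζ = |ln 0.193|/√(π² + ln²0.193) = 0.464.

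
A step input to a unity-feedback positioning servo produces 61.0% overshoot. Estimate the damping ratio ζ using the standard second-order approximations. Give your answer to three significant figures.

Inverting the overshoot relation: ζ = |ln 0.610|/√(π² + ln²0.610) = 0.155.

ζ ≈ 0.155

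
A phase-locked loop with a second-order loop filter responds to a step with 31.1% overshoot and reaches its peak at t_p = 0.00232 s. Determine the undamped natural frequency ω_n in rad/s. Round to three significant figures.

ζ from %OS: ζ = |ln 0.311|/√(π²+ln²0.311) = 0.348.
From t_p = π/ω_d, ω_d = π/0.00232 = 1350 rad/s, so ω_n = ω_d/√(1−ζ²) = 1440 rad/s.

ω_n ≈ 1440 rad/s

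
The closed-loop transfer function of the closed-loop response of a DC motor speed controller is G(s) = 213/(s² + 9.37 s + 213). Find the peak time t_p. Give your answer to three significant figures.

t_p ≈ 0.227 s

ω_n = √213 = 14.6 rad/s; ζ = 9.37/(2·14.6) = 0.321.
ω_d = ω_n√(1−ζ²) = 13.8 rad/s. Then t_p = π/ω_d = 0.227 s.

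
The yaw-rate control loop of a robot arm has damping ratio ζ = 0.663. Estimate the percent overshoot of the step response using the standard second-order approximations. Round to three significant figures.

For an underdamped second-order system, %OS = 100·exp(−πζ/√(1−ζ²)).
πζ/√(1−ζ²) = π·0.663/√(1−0.440) = 2.782, so %OS = 100·e^(−2.782) = 6.19%.

%OS ≈ 6.19%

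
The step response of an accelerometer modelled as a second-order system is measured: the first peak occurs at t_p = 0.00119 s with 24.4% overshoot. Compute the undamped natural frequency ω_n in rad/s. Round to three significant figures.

From the overshoot, ζ = −ln(OS)/√(π²+ln²(OS)) = 0.410.
t_p = π/ω_d ⇒ ω_d = 2640 rad/s; then ω_n = ω_d/√(1−ζ²) = 2890 rad/s.

ω_n ≈ 2890 rad/s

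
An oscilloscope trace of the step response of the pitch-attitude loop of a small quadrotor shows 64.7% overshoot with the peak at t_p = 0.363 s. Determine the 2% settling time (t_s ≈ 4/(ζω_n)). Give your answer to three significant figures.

t_s ≈ 3.33 s

ζ from %OS: ζ = |ln 0.647|/√(π²+ln²0.647) = 0.137.
From t_p = π/ω_d, ω_d = π/0.363 = 8.65 rad/s, so ω_n = ω_d/√(1−ζ²) = 8.74 rad/s.
t_s ≈ 4/(ζω_n) = 4/(0.137·8.74) = 3.33 s.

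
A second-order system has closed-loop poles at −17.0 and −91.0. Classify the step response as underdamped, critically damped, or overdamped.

Since the poles are distinct, negative and real, the response is overdamped.

overdamped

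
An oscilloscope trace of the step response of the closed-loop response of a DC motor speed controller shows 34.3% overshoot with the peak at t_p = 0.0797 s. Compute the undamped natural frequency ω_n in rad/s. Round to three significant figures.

ζ from %OS: ζ = |ln 0.343|/√(π²+ln²0.343) = 0.322.
t_p = π/ω_d ⇒ ω_d = 39.4 rad/s; then ω_n = ω_d/√(1−ζ²) = 41.6 rad/s.

ω_n ≈ 41.6 rad/s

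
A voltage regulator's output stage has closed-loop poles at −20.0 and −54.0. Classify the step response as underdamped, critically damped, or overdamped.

overdamped

Since the poles are distinct, negative and real, the response is overdamped.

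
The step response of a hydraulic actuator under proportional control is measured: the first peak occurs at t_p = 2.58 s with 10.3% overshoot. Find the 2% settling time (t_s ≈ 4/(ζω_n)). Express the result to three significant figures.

t_s ≈ 4.54 s

From the overshoot, ζ = −ln(OS)/√(π²+ln²(OS)) = 0.586.
From t_p = π/ω_d, ω_d = π/2.58 = 1.22 rad/s, so ω_n = ω_d/√(1−ζ²) = 1.50 rad/s.
t_s ≈ 4/(ζω_n) = 4/(0.586·1.50) = 4.54 s.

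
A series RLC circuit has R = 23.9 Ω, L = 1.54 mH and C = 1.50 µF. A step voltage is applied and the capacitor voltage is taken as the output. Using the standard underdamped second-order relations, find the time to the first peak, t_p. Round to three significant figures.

t_p ≈ 0.000163 s

For a series RLC circuit (capacitor voltage as output), ω_n = 1/√(LC) = 1/√(1.54 mH · 1.50 µF) = 20800 rad/s.
ζ = (R/2)·√(C/L) = (23.9/2)·√(1.50 µF/1.54 mH) = 0.373.
The damped frequency ω_d = ω_n√(1−ζ²) = 19300 rad/s. t_p = π/ω_d = 0.000163 s.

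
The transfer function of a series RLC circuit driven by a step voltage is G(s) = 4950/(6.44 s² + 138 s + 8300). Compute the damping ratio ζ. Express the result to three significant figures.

ζ ≈ 0.298

Dividing through by 6.44: denominator becomes s² + 21.43 s + 1289.
So ω_n = √1289 = 35.9 rad/s and ζ = 21.43/(2·35.9) = 0.298.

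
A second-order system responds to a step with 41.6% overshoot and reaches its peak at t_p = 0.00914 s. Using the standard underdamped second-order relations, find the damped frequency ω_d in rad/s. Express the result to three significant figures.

t_p = π/ω_d, so ω_d = π/0.00914 = 344 rad/s.

ω_d ≈ 344 rad/s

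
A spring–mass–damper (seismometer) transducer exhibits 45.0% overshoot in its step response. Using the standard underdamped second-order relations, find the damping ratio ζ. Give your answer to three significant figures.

ζ ≈ 0.246

ζ = −ln(OS)/√(π² + (ln OS)²). With OS = 0.450, ln OS = −0.7985 and ζ = 0.7985/3.241 = 0.246.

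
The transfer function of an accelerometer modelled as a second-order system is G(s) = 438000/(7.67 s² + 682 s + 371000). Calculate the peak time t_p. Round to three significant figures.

Dividing through by 7.67: denominator becomes s² + 88.92 s + 48370.
So ω_n = √48370 = 220 rad/s and ζ = 88.92/(2·220) = 0.202.
ω_d = ω_n√(1−ζ²) = 215 rad/s. t_p = π/ω_d = 0.0146 s.

t_p ≈ 0.0146 s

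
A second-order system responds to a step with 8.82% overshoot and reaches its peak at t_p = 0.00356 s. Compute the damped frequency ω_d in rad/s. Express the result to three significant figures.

ω_d ≈ 882 rad/s

t_p = π/ω_d, so ω_d = π/0.00356 = 882 rad/s.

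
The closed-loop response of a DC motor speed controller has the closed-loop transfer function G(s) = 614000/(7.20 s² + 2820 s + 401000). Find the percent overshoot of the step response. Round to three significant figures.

Dividing through by 7.20: denominator becomes s² + 391.7 s + 55690.
So ω_n = √55690 = 236 rad/s and ζ = 391.7/(2·236) = 0.830.
%OS = 100 e^{−πζ/√(1−ζ²)} with ζ = 0.830 gives 0.936%.

%OS ≈ 0.936%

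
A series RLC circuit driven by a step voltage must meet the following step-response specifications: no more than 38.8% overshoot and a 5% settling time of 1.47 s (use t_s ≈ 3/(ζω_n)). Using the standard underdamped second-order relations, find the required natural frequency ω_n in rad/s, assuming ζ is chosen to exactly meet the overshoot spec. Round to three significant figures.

ω_n ≈ 7.07 rad/s

ζ = −ln(OS)/√(π² + (ln OS)²). With OS = 0.388, ln OS = −0.9467 and ζ = 0.9467/3.281 = 0.289.
Then ω_n = 3/(ζ t_s) = 3/(0.289 × 1.47) = 7.07 rad/s.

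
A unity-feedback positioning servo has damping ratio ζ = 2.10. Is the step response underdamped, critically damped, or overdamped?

Since ζ = 2.10 > 1, the system is overdamped.

overdamped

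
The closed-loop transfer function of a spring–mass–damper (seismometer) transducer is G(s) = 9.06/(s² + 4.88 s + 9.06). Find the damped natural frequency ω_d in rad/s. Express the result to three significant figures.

ω_n = √9.06 = 3.01 rad/s; ζ = 4.88/(2·3.01) = 0.811.
ω_d = 3.01·√(1 − 0.811²) = 1.76 rad/s.

ω_d ≈ 1.76 rad/s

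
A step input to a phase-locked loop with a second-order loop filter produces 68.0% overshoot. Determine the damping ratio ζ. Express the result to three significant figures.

ζ = −ln(OS)/√(π² + (ln OS)²). With OS = 0.680, ln OS = −0.3857 and ζ = 0.3857/3.165 = 0.122.

ζ ≈ 0.122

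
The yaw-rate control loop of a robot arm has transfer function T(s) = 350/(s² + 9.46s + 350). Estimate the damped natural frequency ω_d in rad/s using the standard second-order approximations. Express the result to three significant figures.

Comparing the denominator to s² + 2ζω_n s + ω_n²: ω_n = √350 = 18.7 rad/s, and 2ζω_n = 9.46 so ζ = 9.46/(2·18.7) = 0.253.
ω_d = ω_n√(1−ζ²) = 18.1 rad/s.

ω_d ≈ 18.1 rad/s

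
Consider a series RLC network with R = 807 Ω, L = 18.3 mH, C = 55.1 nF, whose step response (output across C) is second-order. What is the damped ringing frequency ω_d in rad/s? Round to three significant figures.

ω_d ≈ 22500 rad/s

For a series RLC circuit (capacitor voltage as output), ω_n = 1/√(LC) = 1/√(18.3 mH · 55.1 nF) = 31500 rad/s.
ζ = (R/2)·√(C/L) = (807/2)·√(55.1 nF/18.3 mH) = 0.700.
The damped frequency ω_d = ω_n√(1−ζ²) = 22500 rad/s.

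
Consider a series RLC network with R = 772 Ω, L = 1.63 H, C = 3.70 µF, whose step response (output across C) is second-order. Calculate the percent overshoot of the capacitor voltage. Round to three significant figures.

%OS ≈ 10.6%

For a series RLC circuit (capacitor voltage as output), ω_n = 1/√(LC) = 1/√(1.63 H · 3.70 µF) = 407 rad/s.
ζ = (R/2)·√(C/L) = (772/2)·√(3.70 µF/1.63 H) = 0.582.
%OS = 100·exp(−πζ/√(1−ζ²)) = 10.6%.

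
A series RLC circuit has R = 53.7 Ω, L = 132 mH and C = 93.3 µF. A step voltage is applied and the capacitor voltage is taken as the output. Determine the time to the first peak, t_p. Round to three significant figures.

t_p ≈ 0.0157 s

For a series RLC circuit (capacitor voltage as output), ω_n = 1/√(LC) = 1/√(132 mH · 93.3 µF) = 285 rad/s.
ζ = (R/2)·√(C/L) = (53.7/2)·√(93.3 µF/132 mH) = 0.714.
The damped frequency ω_d = ω_n√(1−ζ²) = 200 rad/s. t_p = π/ω_d = 0.0157 s.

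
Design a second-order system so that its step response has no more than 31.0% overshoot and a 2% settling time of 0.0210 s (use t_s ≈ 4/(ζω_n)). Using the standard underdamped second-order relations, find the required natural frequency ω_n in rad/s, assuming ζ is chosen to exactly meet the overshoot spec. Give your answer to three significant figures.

ω_n ≈ 545 rad/s

From %OS = 100·exp(−πζ/√(1−ζ²)), invert to get ζ = −ln(OS)/√(π² + ln²(OS)) with OS = 0.310.
−ln 0.310 = 1.171, so ζ = 1.171/√(π² + 1.372) = 0.349.
From t_s ≈ 4/(ζω_n): ω_n = 4/(ζ·t_s) = 4/(0.349·0.0210) = 545 rad/s.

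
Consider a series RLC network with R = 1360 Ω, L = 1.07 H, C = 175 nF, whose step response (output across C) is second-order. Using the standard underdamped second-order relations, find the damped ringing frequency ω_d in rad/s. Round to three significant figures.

For a series RLC circuit (capacitor voltage as output), ω_n = 1/√(LC) = 1/√(1.07 H · 175 nF) = 2310 rad/s.
ζ = (R/2)·√(C/L) = (1360/2)·√(175 nF/1.07 H) = 0.275.
ω_d = ω_n√(1−ζ²) = 2220 rad/s.

ω_d ≈ 2220 rad/s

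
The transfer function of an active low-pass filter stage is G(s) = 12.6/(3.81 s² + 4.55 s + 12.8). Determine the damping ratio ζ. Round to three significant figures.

ζ ≈ 0.326

Dividing through by 3.81: denominator becomes s² + 1.194 s + 3.360.
So ω_n = √3.360 = 1.83 rad/s and ζ = 1.194/(2·1.83) = 0.326.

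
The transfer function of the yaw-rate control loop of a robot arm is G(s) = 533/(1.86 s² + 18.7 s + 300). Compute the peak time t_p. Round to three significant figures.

Dividing through by 1.86: denominator becomes s² + 10.05 s + 161.3.
So ω_n = √161.3 = 12.7 rad/s and ζ = 10.05/(2·12.7) = 0.396.
ω_d = 12.7·√(1 − 0.396²) = 11.7 rad/s. t_p = π/ω_d = 0.269 s.

t_p ≈ 0.269 s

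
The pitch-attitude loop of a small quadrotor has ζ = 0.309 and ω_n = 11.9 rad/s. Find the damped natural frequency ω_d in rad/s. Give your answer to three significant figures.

ω_d = ω_n√(1−ζ²) = 11.9·√0.905 = 11.3 rad/s.

ω_d ≈ 11.3 rad/s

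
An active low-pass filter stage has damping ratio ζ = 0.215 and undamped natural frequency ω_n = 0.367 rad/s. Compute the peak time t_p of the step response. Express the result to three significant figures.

t_p ≈ 8.77 s

The damped frequency is ω_d = ω_n√(1−ζ²) = 0.367·√(1−0.0462) = 0.358 rad/s.
Peak time t_p = π/ω_d = π/0.358 = 8.77 s.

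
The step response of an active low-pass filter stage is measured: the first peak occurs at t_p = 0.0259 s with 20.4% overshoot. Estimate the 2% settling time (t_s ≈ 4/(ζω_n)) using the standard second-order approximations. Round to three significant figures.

ζ from %OS: ζ = |ln 0.204|/√(π²+ln²0.204) = 0.451.
t_p = π/ω_d ⇒ ω_d = 121 rad/s; then ω_n = ω_d/√(1−ζ²) = 136 rad/s.
t_s ≈ 4/(ζω_n) = 4/(0.451·136) = 0.0652 s.

t_s ≈ 0.0652 s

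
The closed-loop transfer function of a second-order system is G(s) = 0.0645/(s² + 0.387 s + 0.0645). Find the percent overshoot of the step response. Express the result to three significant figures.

%OS ≈ 2.48%

Matching coefficients with s² + 2ζω_n s + ω_n² gives ω_n² = 0.0645 ⇒ ω_n = 0.254 rad/s, and ζ = 0.387/(2ω_n) = 0.762.
%OS = 100 e^{−πζ/√(1−ζ²)} with ζ = 0.762 gives 2.48%.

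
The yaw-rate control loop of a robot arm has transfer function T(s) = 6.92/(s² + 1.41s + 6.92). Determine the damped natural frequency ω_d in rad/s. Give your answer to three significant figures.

ω_d ≈ 2.53 rad/s

Comparing the denominator to s² + 2ζω_n s + ω_n²: ω_n = √6.92 = 2.63 rad/s, and 2ζω_n = 1.41 so ζ = 1.41/(2·2.63) = 0.268.
ω_d = ω_n√(1−ζ²) = 2.53 rad/s.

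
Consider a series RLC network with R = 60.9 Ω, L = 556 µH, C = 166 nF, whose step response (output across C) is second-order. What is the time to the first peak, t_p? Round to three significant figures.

For a series RLC circuit (capacitor voltage as output), ω_n = 1/√(LC) = 1/√(556 µH · 166 nF) = 104000 rad/s.
ζ = (R/2)·√(C/L) = (60.9/2)·√(166 nF/556 µH) = 0.526.
ω_d = ω_n√(1−ζ²) = 88500 rad/s. t_p = π/ω_d = 0.0000355 s.

t_p ≈ 0.0000355 s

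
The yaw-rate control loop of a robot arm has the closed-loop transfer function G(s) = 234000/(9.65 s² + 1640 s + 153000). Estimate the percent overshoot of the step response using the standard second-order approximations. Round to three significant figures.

Dividing through by 9.65: denominator becomes s² + 169.9 s + 15850.
So ω_n = √15850 = 126 rad/s and ζ = 169.9/(2·126) = 0.675.
%OS = 100·exp(−πζ/√(1−ζ²)) = 5.65%.

%OS ≈ 5.65%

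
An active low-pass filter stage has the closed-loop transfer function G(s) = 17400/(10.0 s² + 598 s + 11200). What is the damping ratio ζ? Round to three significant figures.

Dividing through by 10.0: denominator becomes s² + 59.80 s + 1120.
So ω_n = √1120 = 33.5 rad/s and ζ = 59.80/(2·33.5) = 0.893.

ζ ≈ 0.893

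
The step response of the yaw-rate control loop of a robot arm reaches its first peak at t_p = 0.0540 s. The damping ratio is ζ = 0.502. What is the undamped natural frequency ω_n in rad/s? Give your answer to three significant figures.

Peak time t_p = π/ω_d, so ω_d = π/t_p = π/0.0540 = 58.2 rad/s.
ω_n = ω_d/√(1−ζ²) = 58.2/√0.748 = 67.3 rad/s.

ω_n ≈ 67.3 rad/s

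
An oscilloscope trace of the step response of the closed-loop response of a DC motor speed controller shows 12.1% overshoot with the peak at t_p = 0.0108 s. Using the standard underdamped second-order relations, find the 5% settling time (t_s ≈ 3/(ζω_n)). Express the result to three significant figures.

t_s ≈ 0.0153 s

ζ from %OS: ζ = |ln 0.121|/√(π²+ln²0.121) = 0.558.
From t_p = π/ω_d, ω_d = π/0.0108 = 291 rad/s, so ω_n = ω_d/√(1−ζ²) = 351 rad/s.
t_s ≈ 3/(ζω_n) = 3/(0.558·351) = 0.0153 s.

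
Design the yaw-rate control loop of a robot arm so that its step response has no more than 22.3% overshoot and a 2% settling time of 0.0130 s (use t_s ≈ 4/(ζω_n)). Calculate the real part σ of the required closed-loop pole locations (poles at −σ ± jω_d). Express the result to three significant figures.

The settling-time spec alone fixes σ = ζω_n = 4/t_s = 4/0.0130 = 308.
(Overshoot then fixes ζ = 0.431 and hence ω_d = σ·√(1−ζ²)/ζ = 644 rad/s.)

σ ≈ 308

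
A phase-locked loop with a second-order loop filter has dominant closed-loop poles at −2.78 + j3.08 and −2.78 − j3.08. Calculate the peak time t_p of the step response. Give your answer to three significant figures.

t_p = π/ω_d with ω_d = 3.08 (the imaginary part), so t_p = 1.02 s.

t_p ≈ 1.02 s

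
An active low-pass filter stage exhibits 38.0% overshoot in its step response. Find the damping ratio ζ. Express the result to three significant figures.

Inverting the overshoot relation: ζ = |ln 0.380|/√(π² + ln²0.380) = 0.294.

ζ ≈ 0.294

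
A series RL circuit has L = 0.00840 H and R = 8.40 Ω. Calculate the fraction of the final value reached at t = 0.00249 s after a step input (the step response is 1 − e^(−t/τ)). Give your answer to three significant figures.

y/y_∞ ≈ 0.917

τ = L/R = 0.00840/8.40 = 0.00100 s.
y(t)/y_∞ = 1 − e^(−t/τ) = 1 − e^(−0.00249/0.00100) = 1 − e^(−2.49) = 0.917.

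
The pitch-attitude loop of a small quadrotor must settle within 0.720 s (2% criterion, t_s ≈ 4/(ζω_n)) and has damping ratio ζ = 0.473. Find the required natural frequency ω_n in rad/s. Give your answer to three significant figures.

Rearranging t_s ≈ 4/(ζω_n) gives ω_n = 4/(ζ·t_s) = 4/(0.473 × 0.720) = 11.7 rad/s.

ω_n ≈ 11.7 rad/s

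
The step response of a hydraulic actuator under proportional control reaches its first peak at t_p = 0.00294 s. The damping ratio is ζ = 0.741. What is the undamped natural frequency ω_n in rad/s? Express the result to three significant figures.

Peak time t_p = π/ω_d, so ω_d = π/t_p = π/0.00294 = 1070 rad/s.
ω_n = ω_d/√(1−ζ²) = 1070/√0.451 = 1590 rad/s.

ω_n ≈ 1590 rad/s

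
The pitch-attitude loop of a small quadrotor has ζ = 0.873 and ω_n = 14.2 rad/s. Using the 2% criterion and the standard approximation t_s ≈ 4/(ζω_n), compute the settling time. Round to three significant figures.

t_s ≈ 4/(ζω_n) = 4/(0.873 × 14.2) = 0.323 s.

t_s ≈ 0.323 s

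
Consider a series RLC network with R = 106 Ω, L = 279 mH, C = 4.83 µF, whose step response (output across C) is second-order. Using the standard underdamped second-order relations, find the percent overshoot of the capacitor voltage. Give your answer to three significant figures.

%OS ≈ 49.2%

For a series RLC circuit (capacitor voltage as output), ω_n = 1/√(LC) = 1/√(279 mH · 4.83 µF) = 861 rad/s.
ζ = (R/2)·√(C/L) = (106/2)·√(4.83 µF/279 mH) = 0.221.
%OS = 100 e^{−πζ/√(1−ζ²)} with ζ = 0.221 gives 49.2%.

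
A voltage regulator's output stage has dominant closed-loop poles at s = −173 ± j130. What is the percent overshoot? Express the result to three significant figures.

The poles are at −σ ± jω_d with σ = 173 and ω_d = 130, so ω_n = √(σ²+ω_d²) = 216 rad/s and ζ = σ/ω_n = 0.799.
%OS = 100 e^{−πζ/√(1−ζ²)} with ζ = 0.799 gives 1.53%.

%OS ≈ 1.53%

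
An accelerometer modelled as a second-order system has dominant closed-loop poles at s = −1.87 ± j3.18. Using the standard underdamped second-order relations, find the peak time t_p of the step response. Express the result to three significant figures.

t_p ≈ 0.988 s

t_p = π/ω_d with ω_d = 3.18 (the imaginary part), so t_p = 0.988 s.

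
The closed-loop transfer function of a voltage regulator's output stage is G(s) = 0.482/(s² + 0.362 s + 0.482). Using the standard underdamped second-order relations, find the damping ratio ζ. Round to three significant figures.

ω_n = √0.482 = 0.694 rad/s; ζ = 0.362/(2·0.694) = 0.261.

ζ ≈ 0.261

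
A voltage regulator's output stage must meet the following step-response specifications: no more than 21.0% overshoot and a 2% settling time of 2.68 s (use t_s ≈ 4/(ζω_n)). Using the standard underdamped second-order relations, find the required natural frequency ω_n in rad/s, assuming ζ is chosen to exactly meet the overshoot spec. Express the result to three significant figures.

Inverting the overshoot relation: ζ = |ln 0.210|/√(π² + ln²0.210) = 0.445.
From t_s ≈ 4/(ζω_n): ω_n = 4/(ζ·t_s) = 4/(0.445·2.68) = 3.35 rad/s.

ω_n ≈ 3.35 rad/s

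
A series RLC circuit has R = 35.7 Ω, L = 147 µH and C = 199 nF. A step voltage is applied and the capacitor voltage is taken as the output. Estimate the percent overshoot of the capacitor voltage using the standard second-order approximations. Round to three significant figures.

For a series RLC circuit (capacitor voltage as output), ω_n = 1/√(LC) = 1/√(147 µH · 199 nF) = 185000 rad/s.
ζ = (R/2)·√(C/L) = (35.7/2)·√(199 nF/147 µH) = 0.657.
%OS = 100 e^{−πζ/√(1−ζ²)} with ζ = 0.657 gives 6.48%.

%OS ≈ 6.48%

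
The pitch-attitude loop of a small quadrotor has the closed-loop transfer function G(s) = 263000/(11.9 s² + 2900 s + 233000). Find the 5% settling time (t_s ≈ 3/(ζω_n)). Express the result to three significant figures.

t_s ≈ 0.0246 s

Dividing through by 11.9: denominator becomes s² + 243.7 s + 19580.
So ω_n = √19580 = 140 rad/s and ζ = 243.7/(2·140) = 0.871.
t_s ≈ 3/(ζω_n) = 0.0246 s.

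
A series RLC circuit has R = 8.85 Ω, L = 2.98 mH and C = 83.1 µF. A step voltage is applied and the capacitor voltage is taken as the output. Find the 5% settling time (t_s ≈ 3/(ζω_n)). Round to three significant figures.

t_s ≈ 0.00202 s

For a series RLC circuit (capacitor voltage as output), ω_n = 1/√(LC) = 1/√(2.98 mH · 83.1 µF) = 2010 rad/s.
ζ = (R/2)·√(C/L) = (8.85/2)·√(83.1 µF/2.98 mH) = 0.739.
t_s ≈ 3/(ζω_n) = 0.00202 s.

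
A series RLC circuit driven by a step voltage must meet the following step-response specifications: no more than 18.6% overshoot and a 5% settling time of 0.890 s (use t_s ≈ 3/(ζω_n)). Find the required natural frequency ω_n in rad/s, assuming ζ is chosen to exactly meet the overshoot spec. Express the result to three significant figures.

From %OS = 100·exp(−πζ/√(1−ζ²)), invert to get ζ = −ln(OS)/√(π² + ln²(OS)) with OS = 0.186.
−ln 0.186 = 1.682, so ζ = 1.682/√(π² + 2.829) = 0.472.
Then ω_n = 3/(ζ t_s) = 3/(0.472 × 0.890) = 7.14 rad/s.

ω_n ≈ 7.14 rad/s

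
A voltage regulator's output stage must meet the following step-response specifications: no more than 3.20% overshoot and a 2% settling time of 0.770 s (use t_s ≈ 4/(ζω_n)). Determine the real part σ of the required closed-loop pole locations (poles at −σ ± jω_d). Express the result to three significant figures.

The settling-time spec alone fixes σ = ζω_n = 4/t_s = 4/0.770 = 5.19.
(Overshoot then fixes ζ = 0.739 and hence ω_d = σ·√(1−ζ²)/ζ = 4.74 rad/s.)

σ ≈ 5.19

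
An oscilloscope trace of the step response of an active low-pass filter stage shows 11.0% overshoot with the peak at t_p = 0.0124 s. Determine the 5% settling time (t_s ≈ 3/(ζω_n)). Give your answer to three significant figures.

t_s ≈ 0.0169 s

From the overshoot, ζ = −ln(OS)/√(π²+ln²(OS)) = 0.575.
From t_p = π/ω_d, ω_d = π/0.0124 = 253 rad/s, so ω_n = ω_d/√(1−ζ²) = 310 rad/s.
t_s ≈ 3/(ζω_n) = 3/(0.575·310) = 0.0169 s.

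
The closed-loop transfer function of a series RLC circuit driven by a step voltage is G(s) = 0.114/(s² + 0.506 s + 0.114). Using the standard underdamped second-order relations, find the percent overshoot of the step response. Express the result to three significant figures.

%OS ≈ 2.86%

Matching coefficients with s² + 2ζω_n s + ω_n² gives ω_n² = 0.114 ⇒ ω_n = 0.338 rad/s, and ζ = 0.506/(2ω_n) = 0.749.
%OS = 100 e^{−πζ/√(1−ζ²)} with ζ = 0.749 gives 2.86%.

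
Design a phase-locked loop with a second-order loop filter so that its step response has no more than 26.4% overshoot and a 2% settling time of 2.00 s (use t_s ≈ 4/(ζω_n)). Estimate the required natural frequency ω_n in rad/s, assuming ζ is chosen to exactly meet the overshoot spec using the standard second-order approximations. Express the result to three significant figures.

From %OS = 100·exp(−πζ/√(1−ζ²)), invert to get ζ = −ln(OS)/√(π² + ln²(OS)) with OS = 0.264.
−ln 0.264 = 1.332, so ζ = 1.332/√(π² + 1.774) = 0.390.
Then ω_n = 4/(ζ t_s) = 4/(0.390 × 2.00) = 5.12 rad/s.

ω_n ≈ 5.12 rad/s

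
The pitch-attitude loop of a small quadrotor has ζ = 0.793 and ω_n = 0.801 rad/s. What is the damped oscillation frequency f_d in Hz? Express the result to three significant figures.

ω_d = ω_n√(1−ζ²) = 0.801·√0.371 = 0.488 rad/s.
f_d = ω_d/(2π) = 0.0777 Hz.

f_d ≈ 0.0777 Hz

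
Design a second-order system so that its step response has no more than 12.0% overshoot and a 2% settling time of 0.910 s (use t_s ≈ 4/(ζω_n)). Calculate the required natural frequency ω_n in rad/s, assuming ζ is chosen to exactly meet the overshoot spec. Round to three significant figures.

ζ = −ln(OS)/√(π² + (ln OS)²). With OS = 0.120, ln OS = −2.120 and ζ = 2.120/3.790 = 0.559.
Then ω_n = 4/(ζ t_s) = 4/(0.559 × 0.910) = 7.86 rad/s.

ω_n ≈ 7.86 rad/s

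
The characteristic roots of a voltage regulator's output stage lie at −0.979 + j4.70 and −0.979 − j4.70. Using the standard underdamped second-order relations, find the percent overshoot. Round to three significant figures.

%OS ≈ 52.0%

|pole| = ω_n = √(0.979² + 4.70²) = 4.80 rad/s; ζ = cos θ = σ/ω_n = 0.204.
%OS = 100·exp(−πζ/√(1−ζ²)) = 52.0%.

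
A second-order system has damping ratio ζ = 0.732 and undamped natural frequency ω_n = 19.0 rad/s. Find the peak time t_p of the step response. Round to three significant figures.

The damped frequency is ω_d = ω_n√(1−ζ²) = 19.0·√(1−0.536) = 12.9 rad/s.
Peak time t_p = π/ω_d = π/12.9 = 0.243 s.

t_p ≈ 0.243 s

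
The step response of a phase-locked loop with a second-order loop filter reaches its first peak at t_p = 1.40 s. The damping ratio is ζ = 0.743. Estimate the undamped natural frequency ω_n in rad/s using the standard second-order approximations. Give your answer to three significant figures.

Peak time t_p = π/ω_d, so ω_d = π/t_p = π/1.40 = 2.24 rad/s.
ω_n = ω_d/√(1−ζ²) = 2.24/√0.448 = 3.35 rad/s.

ω_n ≈ 3.35 rad/s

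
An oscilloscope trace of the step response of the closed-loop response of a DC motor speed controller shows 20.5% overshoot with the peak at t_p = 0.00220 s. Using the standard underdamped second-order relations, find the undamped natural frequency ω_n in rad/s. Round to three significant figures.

ζ from %OS: ζ = |ln 0.205|/√(π²+ln²0.205) = 0.450.
t_p = π/ω_d ⇒ ω_d = 1430 rad/s; then ω_n = ω_d/√(1−ζ²) = 1600 rad/s.

ω_n ≈ 1600 rad/s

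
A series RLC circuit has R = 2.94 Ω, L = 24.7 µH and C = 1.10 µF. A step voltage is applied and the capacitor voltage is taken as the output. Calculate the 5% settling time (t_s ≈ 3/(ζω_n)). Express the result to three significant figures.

For a series RLC circuit (capacitor voltage as output), ω_n = 1/√(LC) = 1/√(24.7 µH · 1.10 µF) = 192000 rad/s.
ζ = (R/2)·√(C/L) = (2.94/2)·√(1.10 µF/24.7 µH) = 0.310.
t_s ≈ 3/(ζω_n) = 0.0000504 s.

t_s ≈ 0.0000504 s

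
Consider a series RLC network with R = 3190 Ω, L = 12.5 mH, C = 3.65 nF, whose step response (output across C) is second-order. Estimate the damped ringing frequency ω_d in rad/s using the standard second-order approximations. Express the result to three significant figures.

For a series RLC circuit (capacitor voltage as output), ω_n = 1/√(LC) = 1/√(12.5 mH · 3.65 nF) = 148000 rad/s.
ζ = (R/2)·√(C/L) = (3190/2)·√(3.65 nF/12.5 mH) = 0.862.
The damped frequency ω_d = ω_n√(1−ζ²) = 75100 rad/s.

ω_d ≈ 75100 rad/s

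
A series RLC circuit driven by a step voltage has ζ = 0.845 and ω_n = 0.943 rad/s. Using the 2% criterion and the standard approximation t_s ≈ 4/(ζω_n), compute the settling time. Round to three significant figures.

t_s ≈ 5.02 s

t_s ≈ 4/(ζω_n) = 4/(0.845 × 0.943) = 5.02 s.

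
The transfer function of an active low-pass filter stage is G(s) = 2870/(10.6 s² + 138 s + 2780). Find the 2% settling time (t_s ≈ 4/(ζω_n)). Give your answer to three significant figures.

t_s ≈ 0.614 s

Dividing through by 10.6: denominator becomes s² + 13.02 s + 262.3.
So ω_n = √262.3 = 16.2 rad/s and ζ = 13.02/(2·16.2) = 0.402.
t_s ≈ 4/(ζω_n) = 0.614 s.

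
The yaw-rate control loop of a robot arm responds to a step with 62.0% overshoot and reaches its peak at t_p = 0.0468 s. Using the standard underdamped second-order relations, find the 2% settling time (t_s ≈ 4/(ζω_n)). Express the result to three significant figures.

The overshoot fixes ζ = −ln(OS)/√(π²+ln²(OS)) = 0.150.
From t_p = π/ω_d, ω_d = π/0.0468 = 67.1 rad/s, so ω_n = ω_d/√(1−ζ²) = 67.9 rad/s.
t_s ≈ 4/(ζω_n) = 4/(0.150·67.9) = 0.392 s.

t_s ≈ 0.392 s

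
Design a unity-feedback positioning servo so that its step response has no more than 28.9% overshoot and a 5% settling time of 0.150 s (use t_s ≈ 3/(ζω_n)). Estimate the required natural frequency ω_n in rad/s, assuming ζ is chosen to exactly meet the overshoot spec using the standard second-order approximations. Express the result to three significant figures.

ω_n ≈ 54.4 rad/s

Inverting the overshoot relation: ζ = |ln 0.289|/√(π² + ln²0.289) = 0.367.
Then ω_n = 3/(ζ t_s) = 3/(0.367 × 0.150) = 54.4 rad/s.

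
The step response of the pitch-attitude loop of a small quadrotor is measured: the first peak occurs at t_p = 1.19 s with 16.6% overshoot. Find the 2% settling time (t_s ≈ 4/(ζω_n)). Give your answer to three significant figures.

The overshoot fixes ζ = −ln(OS)/√(π²+ln²(OS)) = 0.496.
From t_p = π/ω_d, ω_d = π/1.19 = 2.64 rad/s, so ω_n = ω_d/√(1−ζ²) = 3.04 rad/s.
t_s ≈ 4/(ζω_n) = 4/(0.496·3.04) = 2.65 s.

t_s ≈ 2.65 s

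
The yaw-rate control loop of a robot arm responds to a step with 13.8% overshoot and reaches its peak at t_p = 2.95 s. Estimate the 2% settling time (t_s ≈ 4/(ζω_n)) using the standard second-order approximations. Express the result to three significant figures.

ζ from %OS: ζ = |ln 0.138|/√(π²+ln²0.138) = 0.533.
From t_p = π/ω_d, ω_d = π/2.95 = 1.06 rad/s, so ω_n = ω_d/√(1−ζ²) = 1.26 rad/s.
t_s ≈ 4/(ζω_n) = 4/(0.533·1.26) = 5.96 s.

t_s ≈ 5.96 s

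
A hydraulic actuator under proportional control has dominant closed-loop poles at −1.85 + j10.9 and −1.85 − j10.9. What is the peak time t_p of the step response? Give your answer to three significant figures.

t_p ≈ 0.288 s

t_p = π/ω_d with ω_d = 10.9 (the imaginary part), so t_p = 0.288 s.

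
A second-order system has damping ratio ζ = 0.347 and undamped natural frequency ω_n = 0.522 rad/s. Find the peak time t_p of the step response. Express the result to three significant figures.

The damped frequency is ω_d = ω_n√(1−ζ²) = 0.522·√(1−0.120) = 0.490 rad/s.
Peak time t_p = π/ω_d = π/0.490 = 6.42 s.

t_p ≈ 6.42 s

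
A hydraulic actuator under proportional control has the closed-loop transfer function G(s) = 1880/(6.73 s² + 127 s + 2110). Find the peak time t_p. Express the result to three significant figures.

Dividing through by 6.73: denominator becomes s² + 18.87 s + 313.5.
So ω_n = √313.5 = 17.7 rad/s and ζ = 18.87/(2·17.7) = 0.533.
ω_d = ω_n√(1−ζ²) = 15.0 rad/s. t_p = π/ω_d = 0.210 s.

t_p ≈ 0.210 s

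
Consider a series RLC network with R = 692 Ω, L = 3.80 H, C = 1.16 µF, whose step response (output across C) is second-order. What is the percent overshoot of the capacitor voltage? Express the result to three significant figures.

%OS ≈ 54.2%

For a series RLC circuit (capacitor voltage as output), ω_n = 1/√(LC) = 1/√(3.80 H · 1.16 µF) = 476 rad/s.
ζ = (R/2)·√(C/L) = (692/2)·√(1.16 µF/3.80 H) = 0.191.
%OS = 100 e^{−πζ/√(1−ζ²)} with ζ = 0.191 gives 54.2%.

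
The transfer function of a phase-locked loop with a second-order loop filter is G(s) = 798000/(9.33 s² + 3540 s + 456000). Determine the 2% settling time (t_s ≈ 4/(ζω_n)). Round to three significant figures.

t_s ≈ 0.0211 s

Dividing through by 9.33: denominator becomes s² + 379.4 s + 48870.
So ω_n = √48870 = 221 rad/s and ζ = 379.4/(2·221) = 0.858.
t_s ≈ 4/(ζω_n) = 0.0211 s.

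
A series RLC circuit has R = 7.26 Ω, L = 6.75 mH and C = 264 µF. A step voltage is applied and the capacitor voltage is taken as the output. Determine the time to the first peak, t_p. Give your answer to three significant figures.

t_p ≈ 0.00602 s

For a series RLC circuit (capacitor voltage as output), ω_n = 1/√(LC) = 1/√(6.75 mH · 264 µF) = 749 rad/s.
ζ = (R/2)·√(C/L) = (7.26/2)·√(264 µF/6.75 mH) = 0.718.
ω_d = 749·√(1 − 0.718²) = 522 rad/s. t_p = π/ω_d = 0.00602 s.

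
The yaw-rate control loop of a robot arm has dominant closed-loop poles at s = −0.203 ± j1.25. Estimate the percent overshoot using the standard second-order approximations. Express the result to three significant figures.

|pole| = ω_n = √(0.203² + 1.25²) = 1.27 rad/s; ζ = cos θ = σ/ω_n = 0.160.
Overshoot: exp(−π·0.160/√(1−0.160²)) = 0.600, i.e. 60.0%.

%OS ≈ 60.0%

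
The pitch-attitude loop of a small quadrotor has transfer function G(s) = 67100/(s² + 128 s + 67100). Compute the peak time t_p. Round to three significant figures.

t_p ≈ 0.0125 s

ω_n = √67100 = 259 rad/s; ζ = 128/(2·259) = 0.247.
ω_d = 259·√(1 − 0.247²) = 251 rad/s. Then t_p = π/ω_d = 0.0125 s.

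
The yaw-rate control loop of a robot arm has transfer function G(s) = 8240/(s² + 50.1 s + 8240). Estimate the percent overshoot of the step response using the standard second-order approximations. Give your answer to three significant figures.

%OS ≈ 40.6%

Comparing the denominator to s² + 2ζω_n s + ω_n²: ω_n = √8240 = 90.8 rad/s, and 2ζω_n = 50.1 so ζ = 50.1/(2·90.8) = 0.276.
%OS = 100 e^{−πζ/√(1−ζ²)} with ζ = 0.276 gives 40.6%.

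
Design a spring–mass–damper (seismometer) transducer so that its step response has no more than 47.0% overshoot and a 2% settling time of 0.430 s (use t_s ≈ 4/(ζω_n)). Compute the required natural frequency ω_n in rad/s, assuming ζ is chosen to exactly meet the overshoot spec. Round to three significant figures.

ω_n ≈ 39.8 rad/s

Inverting the overshoot relation: ζ = |ln 0.470|/√(π² + ln²0.470) = 0.234.
From t_s ≈ 4/(ζω_n): ω_n = 4/(ζ·t_s) = 4/(0.234·0.430) = 39.8 rad/s.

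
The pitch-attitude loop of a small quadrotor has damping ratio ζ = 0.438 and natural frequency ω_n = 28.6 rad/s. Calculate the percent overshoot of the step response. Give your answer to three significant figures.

For an underdamped second-order system, %OS = 100·exp(−πζ/√(1−ζ²)).
πζ/√(1−ζ²) = π·0.438/√(1−0.192) = 1.531, so %OS = 100·e^(−1.531) = 21.6%.

%OS ≈ 21.6%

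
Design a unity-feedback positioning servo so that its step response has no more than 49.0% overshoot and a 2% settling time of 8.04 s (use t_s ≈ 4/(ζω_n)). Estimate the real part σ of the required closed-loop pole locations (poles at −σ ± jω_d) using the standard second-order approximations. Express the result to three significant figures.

The settling-time spec alone fixes σ = ζω_n = 4/t_s = 4/8.04 = 0.498.
(Overshoot then fixes ζ = 0.221 and hence ω_d = σ·√(1−ζ²)/ζ = 2.19 rad/s.)

σ ≈ 0.498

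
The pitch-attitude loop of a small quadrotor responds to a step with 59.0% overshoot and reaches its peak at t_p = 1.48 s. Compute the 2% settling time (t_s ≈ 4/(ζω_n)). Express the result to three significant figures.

ζ from %OS: ζ = |ln 0.590|/√(π²+ln²0.590) = 0.166.
From t_p = π/ω_d, ω_d = π/1.48 = 2.12 rad/s, so ω_n = ω_d/√(1−ζ²) = 2.15 rad/s.
t_s ≈ 4/(ζω_n) = 4/(0.166·2.15) = 11.2 s.

t_s ≈ 11.2 s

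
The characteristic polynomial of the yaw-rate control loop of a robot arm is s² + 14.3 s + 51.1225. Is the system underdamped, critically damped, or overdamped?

critically damped

a² − 4b = 14.3² − 4·51.1225 = 0 (repeated real root); the system is critically damped.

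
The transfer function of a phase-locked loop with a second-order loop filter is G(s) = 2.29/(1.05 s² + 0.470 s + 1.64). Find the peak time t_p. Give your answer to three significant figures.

t_p ≈ 2.56 s

Dividing through by 1.05: denominator becomes s² + 0.4476 s + 1.562.
So ω_n = √1.562 = 1.25 rad/s and ζ = 0.4476/(2·1.25) = 0.179.
ω_d = ω_n√(1−ζ²) = 1.23 rad/s. t_p = π/ω_d = 2.56 s.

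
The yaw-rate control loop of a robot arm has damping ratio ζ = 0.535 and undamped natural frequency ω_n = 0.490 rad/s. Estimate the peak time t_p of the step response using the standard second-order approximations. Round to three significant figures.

The damped frequency is ω_d = ω_n√(1−ζ²) = 0.490·√(1−0.286) = 0.414 rad/s.
Peak time t_p = π/ω_d = π/0.414 = 7.59 s.

t_p ≈ 7.59 s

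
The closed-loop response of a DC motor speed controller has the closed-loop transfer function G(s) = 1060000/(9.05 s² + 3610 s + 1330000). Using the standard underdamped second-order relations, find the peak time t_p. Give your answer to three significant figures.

t_p ≈ 0.00960 s

Dividing through by 9.05: denominator becomes s² + 398.9 s + 147000.
So ω_n = √147000 = 383 rad/s and ζ = 398.9/(2·383) = 0.520.
The damped frequency ω_d = ω_n√(1−ζ²) = 327 rad/s. t_p = π/ω_d = 0.00960 s.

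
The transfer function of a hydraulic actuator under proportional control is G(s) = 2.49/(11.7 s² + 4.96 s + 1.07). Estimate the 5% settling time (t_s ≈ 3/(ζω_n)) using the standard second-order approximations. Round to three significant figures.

Dividing through by 11.7: denominator becomes s² + 0.4239 s + 0.09145.
So ω_n = √0.09145 = 0.302 rad/s and ζ = 0.4239/(2·0.302) = 0.701.
t_s ≈ 3/(ζω_n) = 14.2 s.

t_s ≈ 14.2 s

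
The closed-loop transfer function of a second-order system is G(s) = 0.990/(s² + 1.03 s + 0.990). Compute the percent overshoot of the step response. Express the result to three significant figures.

Comparing the denominator to s² + 2ζω_n s + ω_n²: ω_n = √0.990 = 0.995 rad/s, and 2ζω_n = 1.03 so ζ = 1.03/(2·0.995) = 0.518.
%OS = 100 e^{−πζ/√(1−ζ²)} with ζ = 0.518 gives 15.0%.

%OS ≈ 15.0%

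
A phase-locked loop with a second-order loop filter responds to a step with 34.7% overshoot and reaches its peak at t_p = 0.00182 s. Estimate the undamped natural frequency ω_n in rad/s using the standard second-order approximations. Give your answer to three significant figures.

ω_n ≈ 1820 rad/s

The overshoot fixes ζ = −ln(OS)/√(π²+ln²(OS)) = 0.319.
t_p = π/ω_d ⇒ ω_d = 1730 rad/s; then ω_n = ω_d/√(1−ζ²) = 1820 rad/s.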